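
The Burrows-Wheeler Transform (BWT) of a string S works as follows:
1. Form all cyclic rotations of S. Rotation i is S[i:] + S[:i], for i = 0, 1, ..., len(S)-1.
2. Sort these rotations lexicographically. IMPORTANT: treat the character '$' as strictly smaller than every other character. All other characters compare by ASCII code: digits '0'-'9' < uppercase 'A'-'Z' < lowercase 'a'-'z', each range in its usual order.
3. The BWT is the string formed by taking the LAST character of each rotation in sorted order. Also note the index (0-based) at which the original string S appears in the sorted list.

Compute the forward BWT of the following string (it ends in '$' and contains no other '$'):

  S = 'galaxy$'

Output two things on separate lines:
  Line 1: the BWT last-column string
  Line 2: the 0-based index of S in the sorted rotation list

Answer: ygl$aax
3

Derivation:
All 7 rotations (rotation i = S[i:]+S[:i]):
  rot[0] = galaxy$
  rot[1] = alaxy$g
  rot[2] = laxy$ga
  rot[3] = axy$gal
  rot[4] = xy$gala
  rot[5] = y$galax
  rot[6] = $galaxy
Sorted (with $ < everything):
  sorted[0] = $galaxy  (last char: 'y')
  sorted[1] = alaxy$g  (last char: 'g')
  sorted[2] = axy$gal  (last char: 'l')
  sorted[3] = galaxy$  (last char: '$')
  sorted[4] = laxy$ga  (last char: 'a')
  sorted[5] = xy$gala  (last char: 'a')
  sorted[6] = y$galax  (last char: 'x')
Last column: ygl$aax
Original string S is at sorted index 3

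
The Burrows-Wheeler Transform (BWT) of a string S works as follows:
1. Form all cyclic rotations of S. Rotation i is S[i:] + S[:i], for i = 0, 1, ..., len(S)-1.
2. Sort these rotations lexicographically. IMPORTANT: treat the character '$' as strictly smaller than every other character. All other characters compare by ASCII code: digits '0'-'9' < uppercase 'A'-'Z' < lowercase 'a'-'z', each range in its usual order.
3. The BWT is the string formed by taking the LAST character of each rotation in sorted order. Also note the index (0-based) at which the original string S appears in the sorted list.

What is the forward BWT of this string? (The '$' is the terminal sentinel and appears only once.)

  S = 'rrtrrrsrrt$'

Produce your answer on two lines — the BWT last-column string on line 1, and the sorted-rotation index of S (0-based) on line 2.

Answer: ttrs$rrrrrr
4

Derivation:
All 11 rotations (rotation i = S[i:]+S[:i]):
  rot[0] = rrtrrrsrrt$
  rot[1] = rtrrrsrrt$r
  rot[2] = trrrsrrt$rr
  rot[3] = rrrsrrt$rrt
  rot[4] = rrsrrt$rrtr
  rot[5] = rsrrt$rrtrr
  rot[6] = srrt$rrtrrr
  rot[7] = rrt$rrtrrrs
  rot[8] = rt$rrtrrrsr
  rot[9] = t$rrtrrrsrr
  rot[10] = $rrtrrrsrrt
Sorted (with $ < everything):
  sorted[0] = $rrtrrrsrrt  (last char: 't')
  sorted[1] = rrrsrrt$rrt  (last char: 't')
  sorted[2] = rrsrrt$rrtr  (last char: 'r')
  sorted[3] = rrt$rrtrrrs  (last char: 's')
  sorted[4] = rrtrrrsrrt$  (last char: '$')
  sorted[5] = rsrrt$rrtrr  (last char: 'r')
  sorted[6] = rt$rrtrrrsr  (last char: 'r')
  sorted[7] = rtrrrsrrt$r  (last char: 'r')
  sorted[8] = srrt$rrtrrr  (last char: 'r')
  sorted[9] = t$rrtrrrsrr  (last char: 'r')
  sorted[10] = trrrsrrt$rr  (last char: 'r')
Last column: ttrs$rrrrrr
Original string S is at sorted index 4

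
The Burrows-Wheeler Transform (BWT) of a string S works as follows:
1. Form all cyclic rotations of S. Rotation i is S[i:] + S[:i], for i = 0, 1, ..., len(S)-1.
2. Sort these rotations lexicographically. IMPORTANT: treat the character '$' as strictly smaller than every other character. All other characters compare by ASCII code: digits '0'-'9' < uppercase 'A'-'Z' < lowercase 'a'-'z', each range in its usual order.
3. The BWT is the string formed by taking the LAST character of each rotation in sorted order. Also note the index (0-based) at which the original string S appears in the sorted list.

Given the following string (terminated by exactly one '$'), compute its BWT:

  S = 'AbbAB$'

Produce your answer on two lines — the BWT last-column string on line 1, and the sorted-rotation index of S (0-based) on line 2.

All 6 rotations (rotation i = S[i:]+S[:i]):
  rot[0] = AbbAB$
  rot[1] = bbAB$A
  rot[2] = bAB$Ab
  rot[3] = AB$Abb
  rot[4] = B$AbbA
  rot[5] = $AbbAB
Sorted (with $ < everything):
  sorted[0] = $AbbAB  (last char: 'B')
  sorted[1] = AB$Abb  (last char: 'b')
  sorted[2] = AbbAB$  (last char: '$')
  sorted[3] = B$AbbA  (last char: 'A')
  sorted[4] = bAB$Ab  (last char: 'b')
  sorted[5] = bbAB$A  (last char: 'A')
Last column: Bb$AbA
Original string S is at sorted index 2

Answer: Bb$AbA
2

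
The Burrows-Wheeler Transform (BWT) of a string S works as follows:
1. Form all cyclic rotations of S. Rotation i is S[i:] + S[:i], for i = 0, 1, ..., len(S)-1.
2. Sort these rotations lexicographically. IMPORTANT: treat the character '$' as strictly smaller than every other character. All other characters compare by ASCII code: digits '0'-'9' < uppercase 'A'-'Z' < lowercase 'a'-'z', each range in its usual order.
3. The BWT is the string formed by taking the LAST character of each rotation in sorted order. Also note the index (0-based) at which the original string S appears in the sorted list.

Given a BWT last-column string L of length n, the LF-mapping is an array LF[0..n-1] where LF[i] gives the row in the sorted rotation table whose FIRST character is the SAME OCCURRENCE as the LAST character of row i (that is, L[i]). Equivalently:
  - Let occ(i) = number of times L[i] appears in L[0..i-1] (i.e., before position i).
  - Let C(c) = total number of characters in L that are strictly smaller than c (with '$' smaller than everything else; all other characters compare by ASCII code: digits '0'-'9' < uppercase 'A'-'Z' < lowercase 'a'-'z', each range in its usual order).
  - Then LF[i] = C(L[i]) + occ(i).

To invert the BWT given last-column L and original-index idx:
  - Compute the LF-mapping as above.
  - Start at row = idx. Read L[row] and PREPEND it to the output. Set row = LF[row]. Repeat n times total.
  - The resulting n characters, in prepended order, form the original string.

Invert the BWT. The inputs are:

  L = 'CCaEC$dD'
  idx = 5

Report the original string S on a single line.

Answer: ECDdaCC$

Derivation:
LF mapping: 1 2 6 5 3 0 7 4
Walk LF starting at row 5, prepending L[row]:
  step 1: row=5, L[5]='$', prepend. Next row=LF[5]=0
  step 2: row=0, L[0]='C', prepend. Next row=LF[0]=1
  step 3: row=1, L[1]='C', prepend. Next row=LF[1]=2
  step 4: row=2, L[2]='a', prepend. Next row=LF[2]=6
  step 5: row=6, L[6]='d', prepend. Next row=LF[6]=7
  step 6: row=7, L[7]='D', prepend. Next row=LF[7]=4
  step 7: row=4, L[4]='C', prepend. Next row=LF[4]=3
  step 8: row=3, L[3]='E', prepend. Next row=LF[3]=5
Reversed output: ECDdaCC$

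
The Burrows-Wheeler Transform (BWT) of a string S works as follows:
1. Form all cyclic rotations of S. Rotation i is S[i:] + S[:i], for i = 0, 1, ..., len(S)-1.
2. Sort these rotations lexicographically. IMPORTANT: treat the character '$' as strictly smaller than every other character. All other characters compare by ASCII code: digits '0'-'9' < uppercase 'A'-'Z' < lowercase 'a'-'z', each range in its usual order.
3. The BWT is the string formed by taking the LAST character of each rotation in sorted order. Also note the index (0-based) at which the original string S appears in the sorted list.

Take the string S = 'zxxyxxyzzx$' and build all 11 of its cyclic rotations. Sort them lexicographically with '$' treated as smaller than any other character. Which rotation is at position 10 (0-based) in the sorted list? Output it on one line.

Answer: zzx$zxxyxxy

Derivation:
All 11 rotations (rotation i = S[i:]+S[:i]):
  rot[0] = zxxyxxyzzx$
  rot[1] = xxyxxyzzx$z
  rot[2] = xyxxyzzx$zx
  rot[3] = yxxyzzx$zxx
  rot[4] = xxyzzx$zxxy
  rot[5] = xyzzx$zxxyx
  rot[6] = yzzx$zxxyxx
  rot[7] = zzx$zxxyxxy
  rot[8] = zx$zxxyxxyz
  rot[9] = x$zxxyxxyzz
  rot[10] = $zxxyxxyzzx
Sorted (with $ < everything):
  sorted[0] = $zxxyxxyzzx
  sorted[1] = x$zxxyxxyzz
  sorted[2] = xxyxxyzzx$z
  sorted[3] = xxyzzx$zxxy
  sorted[4] = xyxxyzzx$zx
  sorted[5] = xyzzx$zxxyx
  sorted[6] = yxxyzzx$zxx
  sorted[7] = yzzx$zxxyxx
  sorted[8] = zx$zxxyxxyz
  sorted[9] = zxxyxxyzzx$
  sorted[10] = zzx$zxxyxxy
sorted[10] = zzx$zxxyxxy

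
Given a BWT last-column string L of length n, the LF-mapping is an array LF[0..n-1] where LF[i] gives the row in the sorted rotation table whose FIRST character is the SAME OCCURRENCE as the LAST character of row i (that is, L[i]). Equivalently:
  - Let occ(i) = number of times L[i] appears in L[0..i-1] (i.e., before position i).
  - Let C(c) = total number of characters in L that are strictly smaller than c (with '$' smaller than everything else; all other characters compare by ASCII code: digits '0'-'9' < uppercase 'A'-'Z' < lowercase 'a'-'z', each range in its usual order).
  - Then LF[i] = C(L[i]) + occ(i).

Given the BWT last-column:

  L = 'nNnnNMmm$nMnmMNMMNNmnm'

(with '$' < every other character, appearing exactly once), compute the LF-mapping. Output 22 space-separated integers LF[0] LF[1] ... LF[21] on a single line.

Char counts: '$':1, 'M':5, 'N':5, 'm':5, 'n':6
C (first-col start): C('$')=0, C('M')=1, C('N')=6, C('m')=11, C('n')=16
L[0]='n': occ=0, LF[0]=C('n')+0=16+0=16
L[1]='N': occ=0, LF[1]=C('N')+0=6+0=6
L[2]='n': occ=1, LF[2]=C('n')+1=16+1=17
L[3]='n': occ=2, LF[3]=C('n')+2=16+2=18
L[4]='N': occ=1, LF[4]=C('N')+1=6+1=7
L[5]='M': occ=0, LF[5]=C('M')+0=1+0=1
L[6]='m': occ=0, LF[6]=C('m')+0=11+0=11
L[7]='m': occ=1, LF[7]=C('m')+1=11+1=12
L[8]='$': occ=0, LF[8]=C('$')+0=0+0=0
L[9]='n': occ=3, LF[9]=C('n')+3=16+3=19
L[10]='M': occ=1, LF[10]=C('M')+1=1+1=2
L[11]='n': occ=4, LF[11]=C('n')+4=16+4=20
L[12]='m': occ=2, LF[12]=C('m')+2=11+2=13
L[13]='M': occ=2, LF[13]=C('M')+2=1+2=3
L[14]='N': occ=2, LF[14]=C('N')+2=6+2=8
L[15]='M': occ=3, LF[15]=C('M')+3=1+3=4
L[16]='M': occ=4, LF[16]=C('M')+4=1+4=5
L[17]='N': occ=3, LF[17]=C('N')+3=6+3=9
L[18]='N': occ=4, LF[18]=C('N')+4=6+4=10
L[19]='m': occ=3, LF[19]=C('m')+3=11+3=14
L[20]='n': occ=5, LF[20]=C('n')+5=16+5=21
L[21]='m': occ=4, LF[21]=C('m')+4=11+4=15

Answer: 16 6 17 18 7 1 11 12 0 19 2 20 13 3 8 4 5 9 10 14 21 15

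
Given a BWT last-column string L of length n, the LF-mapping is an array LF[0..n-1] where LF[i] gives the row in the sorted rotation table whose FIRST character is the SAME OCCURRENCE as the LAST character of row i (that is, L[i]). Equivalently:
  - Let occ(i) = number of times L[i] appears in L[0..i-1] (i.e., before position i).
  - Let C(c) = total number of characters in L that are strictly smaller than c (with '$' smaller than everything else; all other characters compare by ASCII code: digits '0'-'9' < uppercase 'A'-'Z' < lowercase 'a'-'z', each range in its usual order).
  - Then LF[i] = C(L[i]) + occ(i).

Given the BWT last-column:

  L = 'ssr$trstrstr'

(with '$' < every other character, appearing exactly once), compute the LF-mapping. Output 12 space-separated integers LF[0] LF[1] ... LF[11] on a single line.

Answer: 5 6 1 0 9 2 7 10 3 8 11 4

Derivation:
Char counts: '$':1, 'r':4, 's':4, 't':3
C (first-col start): C('$')=0, C('r')=1, C('s')=5, C('t')=9
L[0]='s': occ=0, LF[0]=C('s')+0=5+0=5
L[1]='s': occ=1, LF[1]=C('s')+1=5+1=6
L[2]='r': occ=0, LF[2]=C('r')+0=1+0=1
L[3]='$': occ=0, LF[3]=C('$')+0=0+0=0
L[4]='t': occ=0, LF[4]=C('t')+0=9+0=9
L[5]='r': occ=1, LF[5]=C('r')+1=1+1=2
L[6]='s': occ=2, LF[6]=C('s')+2=5+2=7
L[7]='t': occ=1, LF[7]=C('t')+1=9+1=10
L[8]='r': occ=2, LF[8]=C('r')+2=1+2=3
L[9]='s': occ=3, LF[9]=C('s')+3=5+3=8
L[10]='t': occ=2, LF[10]=C('t')+2=9+2=11
L[11]='r': occ=3, LF[11]=C('r')+3=1+3=4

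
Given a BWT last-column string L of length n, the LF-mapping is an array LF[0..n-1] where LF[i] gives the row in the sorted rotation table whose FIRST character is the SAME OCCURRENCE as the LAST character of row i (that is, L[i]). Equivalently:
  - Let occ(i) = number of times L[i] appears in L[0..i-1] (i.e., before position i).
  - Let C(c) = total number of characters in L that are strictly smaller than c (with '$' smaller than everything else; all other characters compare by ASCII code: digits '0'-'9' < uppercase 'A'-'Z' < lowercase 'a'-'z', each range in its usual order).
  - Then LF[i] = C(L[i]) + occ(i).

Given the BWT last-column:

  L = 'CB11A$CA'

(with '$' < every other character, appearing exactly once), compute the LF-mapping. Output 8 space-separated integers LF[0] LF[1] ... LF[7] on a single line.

Char counts: '$':1, '1':2, 'A':2, 'B':1, 'C':2
C (first-col start): C('$')=0, C('1')=1, C('A')=3, C('B')=5, C('C')=6
L[0]='C': occ=0, LF[0]=C('C')+0=6+0=6
L[1]='B': occ=0, LF[1]=C('B')+0=5+0=5
L[2]='1': occ=0, LF[2]=C('1')+0=1+0=1
L[3]='1': occ=1, LF[3]=C('1')+1=1+1=2
L[4]='A': occ=0, LF[4]=C('A')+0=3+0=3
L[5]='$': occ=0, LF[5]=C('$')+0=0+0=0
L[6]='C': occ=1, LF[6]=C('C')+1=6+1=7
L[7]='A': occ=1, LF[7]=C('A')+1=3+1=4

Answer: 6 5 1 2 3 0 7 4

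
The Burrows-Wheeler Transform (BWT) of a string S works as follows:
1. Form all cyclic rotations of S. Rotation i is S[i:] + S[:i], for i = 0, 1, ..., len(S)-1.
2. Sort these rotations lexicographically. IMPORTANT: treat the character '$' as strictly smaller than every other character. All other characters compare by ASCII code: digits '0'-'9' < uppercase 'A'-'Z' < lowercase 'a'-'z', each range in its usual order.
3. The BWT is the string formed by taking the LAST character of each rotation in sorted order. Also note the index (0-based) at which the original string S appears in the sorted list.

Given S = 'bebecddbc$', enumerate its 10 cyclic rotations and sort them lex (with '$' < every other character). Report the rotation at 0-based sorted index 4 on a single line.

All 10 rotations (rotation i = S[i:]+S[:i]):
  rot[0] = bebecddbc$
  rot[1] = ebecddbc$b
  rot[2] = becddbc$be
  rot[3] = ecddbc$beb
  rot[4] = cddbc$bebe
  rot[5] = ddbc$bebec
  rot[6] = dbc$bebecd
  rot[7] = bc$bebecdd
  rot[8] = c$bebecddb
  rot[9] = $bebecddbc
Sorted (with $ < everything):
  sorted[0] = $bebecddbc
  sorted[1] = bc$bebecdd
  sorted[2] = bebecddbc$
  sorted[3] = becddbc$be
  sorted[4] = c$bebecddb
  sorted[5] = cddbc$bebe
  sorted[6] = dbc$bebecd
  sorted[7] = ddbc$bebec
  sorted[8] = ebecddbc$b
  sorted[9] = ecddbc$beb
sorted[4] = c$bebecddb

Answer: c$bebecddb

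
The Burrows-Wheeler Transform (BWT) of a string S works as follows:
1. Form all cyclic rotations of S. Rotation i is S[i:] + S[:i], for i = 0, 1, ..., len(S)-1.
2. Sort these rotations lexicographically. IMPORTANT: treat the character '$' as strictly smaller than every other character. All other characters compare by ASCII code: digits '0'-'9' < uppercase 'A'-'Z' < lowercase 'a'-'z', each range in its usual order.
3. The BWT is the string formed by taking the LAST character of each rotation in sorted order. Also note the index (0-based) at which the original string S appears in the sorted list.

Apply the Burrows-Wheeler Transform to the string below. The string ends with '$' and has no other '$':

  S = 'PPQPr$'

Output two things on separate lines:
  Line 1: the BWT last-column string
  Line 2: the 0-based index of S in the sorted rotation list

All 6 rotations (rotation i = S[i:]+S[:i]):
  rot[0] = PPQPr$
  rot[1] = PQPr$P
  rot[2] = QPr$PP
  rot[3] = Pr$PPQ
  rot[4] = r$PPQP
  rot[5] = $PPQPr
Sorted (with $ < everything):
  sorted[0] = $PPQPr  (last char: 'r')
  sorted[1] = PPQPr$  (last char: '$')
  sorted[2] = PQPr$P  (last char: 'P')
  sorted[3] = Pr$PPQ  (last char: 'Q')
  sorted[4] = QPr$PP  (last char: 'P')
  sorted[5] = r$PPQP  (last char: 'P')
Last column: r$PQPP
Original string S is at sorted index 1

Answer: r$PQPP
1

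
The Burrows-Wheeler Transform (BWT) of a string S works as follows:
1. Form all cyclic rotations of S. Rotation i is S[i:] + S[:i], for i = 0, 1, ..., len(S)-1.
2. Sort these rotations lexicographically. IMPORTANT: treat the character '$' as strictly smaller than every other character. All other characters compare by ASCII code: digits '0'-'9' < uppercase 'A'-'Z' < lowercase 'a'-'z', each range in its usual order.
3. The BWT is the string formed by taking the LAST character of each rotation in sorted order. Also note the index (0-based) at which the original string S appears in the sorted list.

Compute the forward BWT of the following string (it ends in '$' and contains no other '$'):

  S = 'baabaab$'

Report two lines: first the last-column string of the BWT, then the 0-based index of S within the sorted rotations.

All 8 rotations (rotation i = S[i:]+S[:i]):
  rot[0] = baabaab$
  rot[1] = aabaab$b
  rot[2] = abaab$ba
  rot[3] = baab$baa
  rot[4] = aab$baab
  rot[5] = ab$baaba
  rot[6] = b$baabaa
  rot[7] = $baabaab
Sorted (with $ < everything):
  sorted[0] = $baabaab  (last char: 'b')
  sorted[1] = aab$baab  (last char: 'b')
  sorted[2] = aabaab$b  (last char: 'b')
  sorted[3] = ab$baaba  (last char: 'a')
  sorted[4] = abaab$ba  (last char: 'a')
  sorted[5] = b$baabaa  (last char: 'a')
  sorted[6] = baab$baa  (last char: 'a')
  sorted[7] = baabaab$  (last char: '$')
Last column: bbbaaaa$
Original string S is at sorted index 7

Answer: bbbaaaa$
7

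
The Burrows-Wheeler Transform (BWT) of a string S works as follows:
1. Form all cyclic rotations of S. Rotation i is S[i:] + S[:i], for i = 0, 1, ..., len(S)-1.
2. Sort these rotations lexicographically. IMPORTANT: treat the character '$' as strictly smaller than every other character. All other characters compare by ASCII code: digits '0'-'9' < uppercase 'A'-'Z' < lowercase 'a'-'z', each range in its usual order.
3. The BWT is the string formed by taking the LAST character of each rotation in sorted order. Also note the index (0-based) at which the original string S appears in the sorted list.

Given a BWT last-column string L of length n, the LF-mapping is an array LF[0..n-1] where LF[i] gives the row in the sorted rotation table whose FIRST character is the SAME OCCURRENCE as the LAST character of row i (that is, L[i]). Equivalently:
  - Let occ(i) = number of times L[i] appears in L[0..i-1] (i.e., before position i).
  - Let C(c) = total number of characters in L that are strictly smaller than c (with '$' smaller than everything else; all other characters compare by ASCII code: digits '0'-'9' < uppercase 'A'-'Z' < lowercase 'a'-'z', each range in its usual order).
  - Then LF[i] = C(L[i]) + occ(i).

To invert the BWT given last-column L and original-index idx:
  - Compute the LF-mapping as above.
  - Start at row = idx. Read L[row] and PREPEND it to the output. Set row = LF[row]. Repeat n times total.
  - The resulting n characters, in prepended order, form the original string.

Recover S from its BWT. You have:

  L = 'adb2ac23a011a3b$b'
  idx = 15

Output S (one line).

LF mapping: 8 16 12 4 9 15 5 6 10 1 2 3 11 7 13 0 14
Walk LF starting at row 15, prepending L[row]:
  step 1: row=15, L[15]='$', prepend. Next row=LF[15]=0
  step 2: row=0, L[0]='a', prepend. Next row=LF[0]=8
  step 3: row=8, L[8]='a', prepend. Next row=LF[8]=10
  step 4: row=10, L[10]='1', prepend. Next row=LF[10]=2
  step 5: row=2, L[2]='b', prepend. Next row=LF[2]=12
  step 6: row=12, L[12]='a', prepend. Next row=LF[12]=11
  step 7: row=11, L[11]='1', prepend. Next row=LF[11]=3
  step 8: row=3, L[3]='2', prepend. Next row=LF[3]=4
  step 9: row=4, L[4]='a', prepend. Next row=LF[4]=9
  step 10: row=9, L[9]='0', prepend. Next row=LF[9]=1
  step 11: row=1, L[1]='d', prepend. Next row=LF[1]=16
  step 12: row=16, L[16]='b', prepend. Next row=LF[16]=14
  step 13: row=14, L[14]='b', prepend. Next row=LF[14]=13
  step 14: row=13, L[13]='3', prepend. Next row=LF[13]=7
  step 15: row=7, L[7]='3', prepend. Next row=LF[7]=6
  step 16: row=6, L[6]='2', prepend. Next row=LF[6]=5
  step 17: row=5, L[5]='c', prepend. Next row=LF[5]=15
Reversed output: c233bbd0a21ab1aa$

Answer: c233bbd0a21ab1aa$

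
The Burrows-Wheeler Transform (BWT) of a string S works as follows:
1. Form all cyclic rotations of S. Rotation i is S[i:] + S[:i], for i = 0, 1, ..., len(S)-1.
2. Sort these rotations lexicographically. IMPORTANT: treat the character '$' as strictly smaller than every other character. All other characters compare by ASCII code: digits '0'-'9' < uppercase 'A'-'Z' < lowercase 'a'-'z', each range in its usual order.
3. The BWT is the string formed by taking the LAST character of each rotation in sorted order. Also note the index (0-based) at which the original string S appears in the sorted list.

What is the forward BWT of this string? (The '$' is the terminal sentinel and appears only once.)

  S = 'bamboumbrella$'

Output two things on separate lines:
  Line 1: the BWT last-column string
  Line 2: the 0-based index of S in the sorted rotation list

All 14 rotations (rotation i = S[i:]+S[:i]):
  rot[0] = bamboumbrella$
  rot[1] = amboumbrella$b
  rot[2] = mboumbrella$ba
  rot[3] = boumbrella$bam
  rot[4] = oumbrella$bamb
  rot[5] = umbrella$bambo
  rot[6] = mbrella$bambou
  rot[7] = brella$bamboum
  rot[8] = rella$bamboumb
  rot[9] = ella$bamboumbr
  rot[10] = lla$bamboumbre
  rot[11] = la$bamboumbrel
  rot[12] = a$bamboumbrell
  rot[13] = $bamboumbrella
Sorted (with $ < everything):
  sorted[0] = $bamboumbrella  (last char: 'a')
  sorted[1] = a$bamboumbrell  (last char: 'l')
  sorted[2] = amboumbrella$b  (last char: 'b')
  sorted[3] = bamboumbrella$  (last char: '$')
  sorted[4] = boumbrella$bam  (last char: 'm')
  sorted[5] = brella$bamboum  (last char: 'm')
  sorted[6] = ella$bamboumbr  (last char: 'r')
  sorted[7] = la$bamboumbrel  (last char: 'l')
  sorted[8] = lla$bamboumbre  (last char: 'e')
  sorted[9] = mboumbrella$ba  (last char: 'a')
  sorted[10] = mbrella$bambou  (last char: 'u')
  sorted[11] = oumbrella$bamb  (last char: 'b')
  sorted[12] = rella$bamboumb  (last char: 'b')
  sorted[13] = umbrella$bambo  (last char: 'o')
Last column: alb$mmrleaubbo
Original string S is at sorted index 3

Answer: alb$mmrleaubbo
3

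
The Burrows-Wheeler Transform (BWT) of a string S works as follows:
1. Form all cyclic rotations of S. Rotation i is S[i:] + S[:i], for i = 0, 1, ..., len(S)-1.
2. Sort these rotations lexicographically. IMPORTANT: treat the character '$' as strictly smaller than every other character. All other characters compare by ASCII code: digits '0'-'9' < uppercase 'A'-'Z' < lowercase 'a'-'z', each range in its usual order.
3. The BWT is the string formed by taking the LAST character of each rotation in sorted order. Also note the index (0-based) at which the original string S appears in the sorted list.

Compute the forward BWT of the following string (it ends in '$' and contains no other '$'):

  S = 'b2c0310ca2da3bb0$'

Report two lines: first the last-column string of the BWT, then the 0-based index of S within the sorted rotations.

Answer: 0bc13ba0acdb$3202
12

Derivation:
All 17 rotations (rotation i = S[i:]+S[:i]):
  rot[0] = b2c0310ca2da3bb0$
  rot[1] = 2c0310ca2da3bb0$b
  rot[2] = c0310ca2da3bb0$b2
  rot[3] = 0310ca2da3bb0$b2c
  rot[4] = 310ca2da3bb0$b2c0
  rot[5] = 10ca2da3bb0$b2c03
  rot[6] = 0ca2da3bb0$b2c031
  rot[7] = ca2da3bb0$b2c0310
  rot[8] = a2da3bb0$b2c0310c
  rot[9] = 2da3bb0$b2c0310ca
  rot[10] = da3bb0$b2c0310ca2
  rot[11] = a3bb0$b2c0310ca2d
  rot[12] = 3bb0$b2c0310ca2da
  rot[13] = bb0$b2c0310ca2da3
  rot[14] = b0$b2c0310ca2da3b
  rot[15] = 0$b2c0310ca2da3bb
  rot[16] = $b2c0310ca2da3bb0
Sorted (with $ < everything):
  sorted[0] = $b2c0310ca2da3bb0  (last char: '0')
  sorted[1] = 0$b2c0310ca2da3bb  (last char: 'b')
  sorted[2] = 0310ca2da3bb0$b2c  (last char: 'c')
  sorted[3] = 0ca2da3bb0$b2c031  (last char: '1')
  sorted[4] = 10ca2da3bb0$b2c03  (last char: '3')
  sorted[5] = 2c0310ca2da3bb0$b  (last char: 'b')
  sorted[6] = 2da3bb0$b2c0310ca  (last char: 'a')
  sorted[7] = 310ca2da3bb0$b2c0  (last char: '0')
  sorted[8] = 3bb0$b2c0310ca2da  (last char: 'a')
  sorted[9] = a2da3bb0$b2c0310c  (last char: 'c')
  sorted[10] = a3bb0$b2c0310ca2d  (last char: 'd')
  sorted[11] = b0$b2c0310ca2da3b  (last char: 'b')
  sorted[12] = b2c0310ca2da3bb0$  (last char: '$')
  sorted[13] = bb0$b2c0310ca2da3  (last char: '3')
  sorted[14] = c0310ca2da3bb0$b2  (last char: '2')
  sorted[15] = ca2da3bb0$b2c0310  (last char: '0')
  sorted[16] = da3bb0$b2c0310ca2  (last char: '2')
Last column: 0bc13ba0acdb$3202
Original string S is at sorted index 12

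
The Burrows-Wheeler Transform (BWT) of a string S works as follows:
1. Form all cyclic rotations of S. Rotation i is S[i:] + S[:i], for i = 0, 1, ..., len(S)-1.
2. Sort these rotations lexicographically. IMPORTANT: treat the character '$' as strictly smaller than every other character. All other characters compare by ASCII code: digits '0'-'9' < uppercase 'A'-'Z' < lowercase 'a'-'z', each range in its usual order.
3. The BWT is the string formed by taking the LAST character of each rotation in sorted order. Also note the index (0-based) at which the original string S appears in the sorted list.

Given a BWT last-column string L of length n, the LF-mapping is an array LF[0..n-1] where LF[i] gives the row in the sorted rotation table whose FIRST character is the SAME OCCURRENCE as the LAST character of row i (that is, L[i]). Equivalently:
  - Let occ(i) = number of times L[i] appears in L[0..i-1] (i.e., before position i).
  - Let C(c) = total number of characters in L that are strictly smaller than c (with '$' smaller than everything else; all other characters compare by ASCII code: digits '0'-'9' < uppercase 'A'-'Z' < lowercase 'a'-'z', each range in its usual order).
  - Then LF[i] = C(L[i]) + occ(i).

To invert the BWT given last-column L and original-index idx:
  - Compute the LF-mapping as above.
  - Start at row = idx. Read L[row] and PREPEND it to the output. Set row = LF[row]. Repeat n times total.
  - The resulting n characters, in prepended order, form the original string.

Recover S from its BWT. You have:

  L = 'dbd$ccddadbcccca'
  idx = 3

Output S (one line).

Answer: bacdadcdccbcdcd$

Derivation:
LF mapping: 11 3 12 0 5 6 13 14 1 15 4 7 8 9 10 2
Walk LF starting at row 3, prepending L[row]:
  step 1: row=3, L[3]='$', prepend. Next row=LF[3]=0
  step 2: row=0, L[0]='d', prepend. Next row=LF[0]=11
  step 3: row=11, L[11]='c', prepend. Next row=LF[11]=7
  step 4: row=7, L[7]='d', prepend. Next row=LF[7]=14
  step 5: row=14, L[14]='c', prepend. Next row=LF[14]=10
  step 6: row=10, L[10]='b', prepend. Next row=LF[10]=4
  step 7: row=4, L[4]='c', prepend. Next row=LF[4]=5
  step 8: row=5, L[5]='c', prepend. Next row=LF[5]=6
  step 9: row=6, L[6]='d', prepend. Next row=LF[6]=13
  step 10: row=13, L[13]='c', prepend. Next row=LF[13]=9
  step 11: row=9, L[9]='d', prepend. Next row=LF[9]=15
  step 12: row=15, L[15]='a', prepend. Next row=LF[15]=2
  step 13: row=2, L[2]='d', prepend. Next row=LF[2]=12
  step 14: row=12, L[12]='c', prepend. Next row=LF[12]=8
  step 15: row=8, L[8]='a', prepend. Next row=LF[8]=1
  step 16: row=1, L[1]='b', prepend. Next row=LF[1]=3
Reversed output: bacdadcdccbcdcd$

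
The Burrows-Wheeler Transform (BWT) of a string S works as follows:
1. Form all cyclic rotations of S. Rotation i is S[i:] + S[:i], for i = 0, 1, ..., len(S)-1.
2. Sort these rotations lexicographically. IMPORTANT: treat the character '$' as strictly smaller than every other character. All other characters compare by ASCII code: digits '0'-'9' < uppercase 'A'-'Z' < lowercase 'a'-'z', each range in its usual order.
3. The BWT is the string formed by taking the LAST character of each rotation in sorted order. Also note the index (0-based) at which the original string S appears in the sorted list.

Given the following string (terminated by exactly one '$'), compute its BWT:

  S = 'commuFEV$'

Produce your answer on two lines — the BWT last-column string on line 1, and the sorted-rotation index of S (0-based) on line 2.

Answer: VFuE$omcm
4

Derivation:
All 9 rotations (rotation i = S[i:]+S[:i]):
  rot[0] = commuFEV$
  rot[1] = ommuFEV$c
  rot[2] = mmuFEV$co
  rot[3] = muFEV$com
  rot[4] = uFEV$comm
  rot[5] = FEV$commu
  rot[6] = EV$commuF
  rot[7] = V$commuFE
  rot[8] = $commuFEV
Sorted (with $ < everything):
  sorted[0] = $commuFEV  (last char: 'V')
  sorted[1] = EV$commuF  (last char: 'F')
  sorted[2] = FEV$commu  (last char: 'u')
  sorted[3] = V$commuFE  (last char: 'E')
  sorted[4] = commuFEV$  (last char: '$')
  sorted[5] = mmuFEV$co  (last char: 'o')
  sorted[6] = muFEV$com  (last char: 'm')
  sorted[7] = ommuFEV$c  (last char: 'c')
  sorted[8] = uFEV$comm  (last char: 'm')
Last column: VFuE$omcm
Original string S is at sorted index 4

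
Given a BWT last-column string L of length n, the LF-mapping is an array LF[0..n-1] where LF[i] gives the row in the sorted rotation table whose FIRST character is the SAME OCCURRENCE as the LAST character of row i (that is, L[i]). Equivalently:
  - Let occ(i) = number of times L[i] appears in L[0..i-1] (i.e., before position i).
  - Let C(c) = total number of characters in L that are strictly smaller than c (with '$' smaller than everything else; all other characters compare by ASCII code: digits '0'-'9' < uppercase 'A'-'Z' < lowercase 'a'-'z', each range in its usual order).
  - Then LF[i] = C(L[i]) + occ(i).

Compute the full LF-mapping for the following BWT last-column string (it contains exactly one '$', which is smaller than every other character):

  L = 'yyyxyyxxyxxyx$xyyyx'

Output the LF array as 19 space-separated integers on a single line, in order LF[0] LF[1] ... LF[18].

Answer: 9 10 11 1 12 13 2 3 14 4 5 15 6 0 7 16 17 18 8

Derivation:
Char counts: '$':1, 'x':8, 'y':10
C (first-col start): C('$')=0, C('x')=1, C('y')=9
L[0]='y': occ=0, LF[0]=C('y')+0=9+0=9
L[1]='y': occ=1, LF[1]=C('y')+1=9+1=10
L[2]='y': occ=2, LF[2]=C('y')+2=9+2=11
L[3]='x': occ=0, LF[3]=C('x')+0=1+0=1
L[4]='y': occ=3, LF[4]=C('y')+3=9+3=12
L[5]='y': occ=4, LF[5]=C('y')+4=9+4=13
L[6]='x': occ=1, LF[6]=C('x')+1=1+1=2
L[7]='x': occ=2, LF[7]=C('x')+2=1+2=3
L[8]='y': occ=5, LF[8]=C('y')+5=9+5=14
L[9]='x': occ=3, LF[9]=C('x')+3=1+3=4
L[10]='x': occ=4, LF[10]=C('x')+4=1+4=5
L[11]='y': occ=6, LF[11]=C('y')+6=9+6=15
L[12]='x': occ=5, LF[12]=C('x')+5=1+5=6
L[13]='$': occ=0, LF[13]=C('$')+0=0+0=0
L[14]='x': occ=6, LF[14]=C('x')+6=1+6=7
L[15]='y': occ=7, LF[15]=C('y')+7=9+7=16
L[16]='y': occ=8, LF[16]=C('y')+8=9+8=17
L[17]='y': occ=9, LF[17]=C('y')+9=9+9=18
L[18]='x': occ=7, LF[18]=C('x')+7=1+7=8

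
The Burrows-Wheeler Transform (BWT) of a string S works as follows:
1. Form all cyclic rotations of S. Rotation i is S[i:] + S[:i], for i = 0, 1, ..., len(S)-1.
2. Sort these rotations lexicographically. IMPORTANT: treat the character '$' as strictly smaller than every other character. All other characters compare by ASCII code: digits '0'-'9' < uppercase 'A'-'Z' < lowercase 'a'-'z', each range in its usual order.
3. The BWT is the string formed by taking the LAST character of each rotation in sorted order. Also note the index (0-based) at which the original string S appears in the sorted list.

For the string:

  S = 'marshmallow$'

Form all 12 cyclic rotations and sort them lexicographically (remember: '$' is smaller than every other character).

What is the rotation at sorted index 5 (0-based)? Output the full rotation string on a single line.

Answer: low$marshmal

Derivation:
All 12 rotations (rotation i = S[i:]+S[:i]):
  rot[0] = marshmallow$
  rot[1] = arshmallow$m
  rot[2] = rshmallow$ma
  rot[3] = shmallow$mar
  rot[4] = hmallow$mars
  rot[5] = mallow$marsh
  rot[6] = allow$marshm
  rot[7] = llow$marshma
  rot[8] = low$marshmal
  rot[9] = ow$marshmall
  rot[10] = w$marshmallo
  rot[11] = $marshmallow
Sorted (with $ < everything):
  sorted[0] = $marshmallow
  sorted[1] = allow$marshm
  sorted[2] = arshmallow$m
  sorted[3] = hmallow$mars
  sorted[4] = llow$marshma
  sorted[5] = low$marshmal
  sorted[6] = mallow$marsh
  sorted[7] = marshmallow$
  sorted[8] = ow$marshmall
  sorted[9] = rshmallow$ma
  sorted[10] = shmallow$mar
  sorted[11] = w$marshmallo
sorted[5] = low$marshmal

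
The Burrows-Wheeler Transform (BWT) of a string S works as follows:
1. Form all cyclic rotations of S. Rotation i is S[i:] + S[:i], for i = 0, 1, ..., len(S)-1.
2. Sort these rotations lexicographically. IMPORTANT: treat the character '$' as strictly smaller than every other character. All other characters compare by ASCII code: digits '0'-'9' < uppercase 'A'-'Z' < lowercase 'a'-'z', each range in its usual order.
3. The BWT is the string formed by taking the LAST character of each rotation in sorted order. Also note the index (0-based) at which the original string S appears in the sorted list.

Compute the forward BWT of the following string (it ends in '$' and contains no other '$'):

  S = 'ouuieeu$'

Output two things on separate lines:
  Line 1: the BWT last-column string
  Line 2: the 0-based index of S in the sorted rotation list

Answer: uieu$euo
4

Derivation:
All 8 rotations (rotation i = S[i:]+S[:i]):
  rot[0] = ouuieeu$
  rot[1] = uuieeu$o
  rot[2] = uieeu$ou
  rot[3] = ieeu$ouu
  rot[4] = eeu$ouui
  rot[5] = eu$ouuie
  rot[6] = u$ouuiee
  rot[7] = $ouuieeu
Sorted (with $ < everything):
  sorted[0] = $ouuieeu  (last char: 'u')
  sorted[1] = eeu$ouui  (last char: 'i')
  sorted[2] = eu$ouuie  (last char: 'e')
  sorted[3] = ieeu$ouu  (last char: 'u')
  sorted[4] = ouuieeu$  (last char: '$')
  sorted[5] = u$ouuiee  (last char: 'e')
  sorted[6] = uieeu$ou  (last char: 'u')
  sorted[7] = uuieeu$o  (last char: 'o')
Last column: uieu$euo
Original string S is at sorted index 4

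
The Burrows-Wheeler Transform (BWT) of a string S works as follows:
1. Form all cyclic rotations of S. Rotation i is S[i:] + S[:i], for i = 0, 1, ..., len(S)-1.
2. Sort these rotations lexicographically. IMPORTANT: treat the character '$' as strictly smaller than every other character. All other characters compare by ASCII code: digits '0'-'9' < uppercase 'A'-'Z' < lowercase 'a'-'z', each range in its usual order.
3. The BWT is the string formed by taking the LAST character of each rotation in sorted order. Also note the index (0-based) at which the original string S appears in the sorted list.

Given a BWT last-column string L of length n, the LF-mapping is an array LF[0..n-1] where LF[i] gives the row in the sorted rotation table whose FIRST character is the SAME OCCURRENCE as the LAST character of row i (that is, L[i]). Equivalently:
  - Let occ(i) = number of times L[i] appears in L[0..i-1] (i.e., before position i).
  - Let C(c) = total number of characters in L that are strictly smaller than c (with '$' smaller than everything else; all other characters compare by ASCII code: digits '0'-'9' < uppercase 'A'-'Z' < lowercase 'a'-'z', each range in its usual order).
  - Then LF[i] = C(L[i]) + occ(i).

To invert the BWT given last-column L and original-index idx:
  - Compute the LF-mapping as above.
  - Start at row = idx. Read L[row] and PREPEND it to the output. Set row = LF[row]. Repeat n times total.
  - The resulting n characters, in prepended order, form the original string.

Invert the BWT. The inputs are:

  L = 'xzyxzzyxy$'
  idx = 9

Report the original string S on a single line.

Answer: zyyzyxxzx$

Derivation:
LF mapping: 1 7 4 2 8 9 5 3 6 0
Walk LF starting at row 9, prepending L[row]:
  step 1: row=9, L[9]='$', prepend. Next row=LF[9]=0
  step 2: row=0, L[0]='x', prepend. Next row=LF[0]=1
  step 3: row=1, L[1]='z', prepend. Next row=LF[1]=7
  step 4: row=7, L[7]='x', prepend. Next row=LF[7]=3
  step 5: row=3, L[3]='x', prepend. Next row=LF[3]=2
  step 6: row=2, L[2]='y', prepend. Next row=LF[2]=4
  step 7: row=4, L[4]='z', prepend. Next row=LF[4]=8
  step 8: row=8, L[8]='y', prepend. Next row=LF[8]=6
  step 9: row=6, L[6]='y', prepend. Next row=LF[6]=5
  step 10: row=5, L[5]='z', prepend. Next row=LF[5]=9
Reversed output: zyyzyxxzx$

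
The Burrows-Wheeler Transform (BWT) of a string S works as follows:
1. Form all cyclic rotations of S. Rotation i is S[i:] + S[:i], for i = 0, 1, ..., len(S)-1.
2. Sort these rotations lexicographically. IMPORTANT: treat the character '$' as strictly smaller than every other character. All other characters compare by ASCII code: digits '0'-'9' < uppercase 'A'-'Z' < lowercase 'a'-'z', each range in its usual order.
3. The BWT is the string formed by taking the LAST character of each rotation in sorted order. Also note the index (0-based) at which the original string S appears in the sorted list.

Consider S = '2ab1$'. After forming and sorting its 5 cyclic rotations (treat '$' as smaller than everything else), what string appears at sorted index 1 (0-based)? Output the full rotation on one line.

Answer: 1$2ab

Derivation:
All 5 rotations (rotation i = S[i:]+S[:i]):
  rot[0] = 2ab1$
  rot[1] = ab1$2
  rot[2] = b1$2a
  rot[3] = 1$2ab
  rot[4] = $2ab1
Sorted (with $ < everything):
  sorted[0] = $2ab1
  sorted[1] = 1$2ab
  sorted[2] = 2ab1$
  sorted[3] = ab1$2
  sorted[4] = b1$2a
sorted[1] = 1$2ab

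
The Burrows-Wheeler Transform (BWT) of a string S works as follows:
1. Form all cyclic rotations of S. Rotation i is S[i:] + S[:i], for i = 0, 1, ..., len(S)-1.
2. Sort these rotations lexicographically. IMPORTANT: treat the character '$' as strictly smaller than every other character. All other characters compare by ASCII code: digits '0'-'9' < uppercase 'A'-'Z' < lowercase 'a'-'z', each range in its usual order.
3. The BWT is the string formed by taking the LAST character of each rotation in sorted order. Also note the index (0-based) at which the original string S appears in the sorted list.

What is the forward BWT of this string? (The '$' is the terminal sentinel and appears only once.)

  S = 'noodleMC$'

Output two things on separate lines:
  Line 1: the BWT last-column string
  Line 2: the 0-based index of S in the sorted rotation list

All 9 rotations (rotation i = S[i:]+S[:i]):
  rot[0] = noodleMC$
  rot[1] = oodleMC$n
  rot[2] = odleMC$no
  rot[3] = dleMC$noo
  rot[4] = leMC$nood
  rot[5] = eMC$noodl
  rot[6] = MC$noodle
  rot[7] = C$noodleM
  rot[8] = $noodleMC
Sorted (with $ < everything):
  sorted[0] = $noodleMC  (last char: 'C')
  sorted[1] = C$noodleM  (last char: 'M')
  sorted[2] = MC$noodle  (last char: 'e')
  sorted[3] = dleMC$noo  (last char: 'o')
  sorted[4] = eMC$noodl  (last char: 'l')
  sorted[5] = leMC$nood  (last char: 'd')
  sorted[6] = noodleMC$  (last char: '$')
  sorted[7] = odleMC$no  (last char: 'o')
  sorted[8] = oodleMC$n  (last char: 'n')
Last column: CMeold$on
Original string S is at sorted index 6

Answer: CMeold$on
6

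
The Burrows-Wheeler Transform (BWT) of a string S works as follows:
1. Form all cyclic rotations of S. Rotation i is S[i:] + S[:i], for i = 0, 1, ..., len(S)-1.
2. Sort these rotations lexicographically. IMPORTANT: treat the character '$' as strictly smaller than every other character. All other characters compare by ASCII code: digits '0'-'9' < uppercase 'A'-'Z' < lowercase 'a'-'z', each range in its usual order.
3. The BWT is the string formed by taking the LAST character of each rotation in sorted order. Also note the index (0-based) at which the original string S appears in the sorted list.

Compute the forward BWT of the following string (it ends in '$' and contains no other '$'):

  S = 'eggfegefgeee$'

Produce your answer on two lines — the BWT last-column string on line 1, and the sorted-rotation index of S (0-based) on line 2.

Answer: eeeggf$gefege
6

Derivation:
All 13 rotations (rotation i = S[i:]+S[:i]):
  rot[0] = eggfegefgeee$
  rot[1] = ggfegefgeee$e
  rot[2] = gfegefgeee$eg
  rot[3] = fegefgeee$egg
  rot[4] = egefgeee$eggf
  rot[5] = gefgeee$eggfe
  rot[6] = efgeee$eggfeg
  rot[7] = fgeee$eggfege
  rot[8] = geee$eggfegef
  rot[9] = eee$eggfegefg
  rot[10] = ee$eggfegefge
  rot[11] = e$eggfegefgee
  rot[12] = $eggfegefgeee
Sorted (with $ < everything):
  sorted[0] = $eggfegefgeee  (last char: 'e')
  sorted[1] = e$eggfegefgee  (last char: 'e')
  sorted[2] = ee$eggfegefge  (last char: 'e')
  sorted[3] = eee$eggfegefg  (last char: 'g')
  sorted[4] = efgeee$eggfeg  (last char: 'g')
  sorted[5] = egefgeee$eggf  (last char: 'f')
  sorted[6] = eggfegefgeee$  (last char: '$')
  sorted[7] = fegefgeee$egg  (last char: 'g')
  sorted[8] = fgeee$eggfege  (last char: 'e')
  sorted[9] = geee$eggfegef  (last char: 'f')
  sorted[10] = gefgeee$eggfe  (last char: 'e')
  sorted[11] = gfegefgeee$eg  (last char: 'g')
  sorted[12] = ggfegefgeee$e  (last char: 'e')
Last column: eeeggf$gefege
Original string S is at sorted index 6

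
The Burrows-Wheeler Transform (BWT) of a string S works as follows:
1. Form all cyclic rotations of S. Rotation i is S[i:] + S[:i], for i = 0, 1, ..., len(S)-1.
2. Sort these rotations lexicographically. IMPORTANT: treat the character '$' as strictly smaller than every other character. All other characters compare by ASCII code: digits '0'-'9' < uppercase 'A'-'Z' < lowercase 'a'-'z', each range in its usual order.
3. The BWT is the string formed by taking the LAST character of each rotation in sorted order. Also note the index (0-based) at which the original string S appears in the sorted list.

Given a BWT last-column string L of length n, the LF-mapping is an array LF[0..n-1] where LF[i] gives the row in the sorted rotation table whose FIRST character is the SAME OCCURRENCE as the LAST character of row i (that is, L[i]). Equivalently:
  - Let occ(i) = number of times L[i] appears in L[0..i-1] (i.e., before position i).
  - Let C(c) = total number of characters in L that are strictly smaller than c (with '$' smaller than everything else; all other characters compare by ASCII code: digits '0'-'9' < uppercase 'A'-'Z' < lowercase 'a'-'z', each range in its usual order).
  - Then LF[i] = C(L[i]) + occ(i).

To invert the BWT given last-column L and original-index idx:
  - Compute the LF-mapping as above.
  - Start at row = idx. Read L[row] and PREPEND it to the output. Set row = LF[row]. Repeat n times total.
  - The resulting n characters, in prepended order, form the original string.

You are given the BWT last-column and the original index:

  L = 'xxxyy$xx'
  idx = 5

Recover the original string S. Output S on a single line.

LF mapping: 1 2 3 6 7 0 4 5
Walk LF starting at row 5, prepending L[row]:
  step 1: row=5, L[5]='$', prepend. Next row=LF[5]=0
  step 2: row=0, L[0]='x', prepend. Next row=LF[0]=1
  step 3: row=1, L[1]='x', prepend. Next row=LF[1]=2
  step 4: row=2, L[2]='x', prepend. Next row=LF[2]=3
  step 5: row=3, L[3]='y', prepend. Next row=LF[3]=6
  step 6: row=6, L[6]='x', prepend. Next row=LF[6]=4
  step 7: row=4, L[4]='y', prepend. Next row=LF[4]=7
  step 8: row=7, L[7]='x', prepend. Next row=LF[7]=5
Reversed output: xyxyxxx$

Answer: xyxyxxx$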